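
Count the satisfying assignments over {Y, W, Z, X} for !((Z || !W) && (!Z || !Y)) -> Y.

14

Initial set: {(!((Z || !W) && (!Z || !Y)) -> Y)}.
(!((Z || !W) && (!Z || !Y)) -> Y): β-rule — branch into !!((Z || !W) && (!Z || !Y))  //  Y.
  branch 1 (add !!((Z || !W) && (!Z || !Y))):
    !!((Z || !W) && (!Z || !Y)): α-rule — add (Z || !W), (!Z || !Y).
    (Z || !W): β-rule — branch into Z  //  !W.
      branch 1.1 (add Z):
        (!Z || !Y): β-rule — branch into !Z  //  !Y.
          branch 1.1.1 (add !Z):
            × closes — contains both Z and !Z.
          branch 1.1.2 (add !Y):
            ○ open, literals {Y=F, Z=T}.
      branch 1.2 (add !W):
        (!Z || !Y): β-rule — branch into !Z  //  !Y.
          branch 1.2.1 (add !Z):
            ○ open, literals {W=F, Z=F}.
          branch 1.2.2 (add !Y):
            ○ open, literals {W=F, Y=F}.
  branch 2 (add Y):
    ○ open, literals {Y=T}.
1 branch closed, 4 open.
Each open branch fixes some atoms; the unmentioned ones are free. Counting distinct full assignments: branch {Y=F, Z=T} (W, X) contributes 4 new; branch {W=F, Z=F} (Y, X) contributes 4 new; branch {W=F, Y=F} (Z, X) contributes 0 new; branch {Y=T} (W, Z, X) contributes 6 new. Total: 14.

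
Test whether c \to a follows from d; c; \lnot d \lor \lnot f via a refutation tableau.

No

Initial set: {d; c; (\lnot d \lor \lnot f); \lnot (c \to a)}.
\lnot (c \to a): α-rule — add c, \lnot a.
(\lnot d \lor \lnot f): β-rule — branch into \lnot d  //  \lnot f.
  branch 1 (add \lnot d):
    × closes — contains both d and \lnot d.
  branch 2 (add \lnot f):
    ○ open, literals {a=F, c=T, d=T, f=F}.
1 branch closed, 1 open.
An open branch gives a countermodel: a=F, c=T, d=T, f=F (unmentioned atoms arbitrary); the premises hold there but the conclusion fails.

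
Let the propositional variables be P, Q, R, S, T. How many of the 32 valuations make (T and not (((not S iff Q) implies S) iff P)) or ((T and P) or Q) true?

24

Initial set: {((T and not (((not S iff Q) implies S) iff P)) or ((T and P) or Q))}.
((T and not (((not S iff Q) implies S) iff P)) or ((T and P) or Q)): β-rule — branch into (T and not (((not S iff Q) implies S) iff P))  //  ((T and P) or Q).
  branch 1 (add (T and not (((not S iff Q) implies S) iff P))):
    (T and not (((not S iff Q) implies S) iff P)): α-rule — add T, not (((not S iff Q) implies S) iff P).
    not (((not S iff Q) implies S) iff P): β-rule — branch into ((not S iff Q) implies S), not P  //  not ((not S iff Q) implies S), P.
      branch 1.1 (add ((not S iff Q) implies S), not P):
        ((not S iff Q) implies S): β-rule — branch into not (not S iff Q)  //  S.
          branch 1.1.1 (add not (not S iff Q)):
            not (not S iff Q): β-rule — branch into not S, not Q  //  not not S, Q.
              branch 1.1.1.1 (add not S, not Q):
                ○ open, literals {P=0, Q=0, S=0, T=1}.
              branch 1.1.1.2 (add not not S, Q):
                ○ open, literals {P=0, Q=1, S=1, T=1}.
          branch 1.1.2 (add S):
            ○ open, literals {P=0, S=1, T=1}.
      branch 1.2 (add not ((not S iff Q) implies S), P):
        not ((not S iff Q) implies S): α-rule — add (not S iff Q), not S.
        (not S iff Q): β-rule — branch into not S, Q  //  not not S, not Q.
          branch 1.2.1 (add not S, Q):
            ○ open, literals {P=1, Q=1, S=0, T=1}.
          branch 1.2.2 (add not not S, not Q):
            × closes — contains both S and not S.
  branch 2 (add ((T and P) or Q)):
    ((T and P) or Q): β-rule — branch into (T and P)  //  Q.
      branch 2.1 (add (T and P)):
        (T and P): α-rule — add T, P.
        ○ open, literals {P=1, T=1}.
      branch 2.2 (add Q):
        ○ open, literals {Q=1}.
1 branch closed, 6 open.
Each open branch fixes some atoms; the unmentioned ones are free. Counting distinct full assignments: branch {P=0, Q=0, S=0, T=1} (R) contributes 2 new; branch {P=0, Q=1, S=1, T=1} (R) contributes 2 new; branch {P=0, S=1, T=1} (Q, R) contributes 2 new; branch {P=1, Q=1, S=0, T=1} (R) contributes 2 new; branch {P=1, T=1} (Q, R, S) contributes 6 new; branch {Q=1} (P, R, S, T) contributes 10 new. Total: 24.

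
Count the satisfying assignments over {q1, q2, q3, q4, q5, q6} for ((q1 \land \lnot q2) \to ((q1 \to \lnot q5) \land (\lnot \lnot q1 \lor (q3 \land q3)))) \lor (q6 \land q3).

Initial set: {T (((q1 \land \lnot q2) \to ((q1 \to \lnot q5) \land (\lnot \lnot q1 \lor (q3 \land q3)))) \lor (q6 \land q3))}.
T (((q1 \land \lnot q2) \to ((q1 \to \lnot q5) \land (\lnot \lnot q1 \lor (q3 \land q3)))) \lor (q6 \land q3)): β-rule — branch into T ((q1 \land \lnot q2) \to ((q1 \to \lnot q5) \land (\lnot \lnot q1 \lor (q3 \land q3))))  //  T (q6 \land q3).
  branch 1 (add T ((q1 \land \lnot q2) \to ((q1 \to \lnot q5) \land (\lnot \lnot q1 \lor (q3 \land q3))))):
    T ((q1 \land \lnot q2) \to ((q1 \to \lnot q5) \land (\lnot \lnot q1 \lor (q3 \land q3)))): β-rule — branch into F (q1 \land \lnot q2)  //  T ((q1 \to \lnot q5) \land (\lnot \lnot q1 \lor (q3 \land q3))).
      branch 1.1 (add F (q1 \land \lnot q2)):
        F (q1 \land \lnot q2): β-rule — branch into F q1  //  F \lnot q2.
          branch 1.1.1 (add F q1):
            ○ open, literals {q1=0}.
          branch 1.1.2 (add F \lnot q2):
            ○ open, literals {q2=1}.
      branch 1.2 (add T ((q1 \to \lnot q5) \land (\lnot \lnot q1 \lor (q3 \land q3)))):
        T ((q1 \to \lnot q5) \land (\lnot \lnot q1 \lor (q3 \land q3))): α-rule — add T (q1 \to \lnot q5), T (\lnot \lnot q1 \lor (q3 \land q3)).
        T (q1 \to \lnot q5): β-rule — branch into F q1  //  T \lnot q5.
          branch 1.2.1 (add F q1):
            T (\lnot \lnot q1 \lor (q3 \land q3)): β-rule — branch into T \lnot \lnot q1  //  T (q3 \land q3).
              branch 1.2.1.1 (add T \lnot \lnot q1):
                T \lnot \lnot q1: drop double negation, giving T q1.
                × closes — contains both q1 and \lnot q1.
              branch 1.2.1.2 (add T (q3 \land q3)):
                T (q3 \land q3): α-rule — add T q3, T q3.
                ○ open, literals {q1=0, q3=1}.
          branch 1.2.2 (add T \lnot q5):
            T (\lnot \lnot q1 \lor (q3 \land q3)): β-rule — branch into T \lnot \lnot q1  //  T (q3 \land q3).
              branch 1.2.2.1 (add T \lnot \lnot q1):
                T \lnot \lnot q1: drop double negation, giving T q1.
                ○ open, literals {q1=1, q5=0}.
              branch 1.2.2.2 (add T (q3 \land q3)):
                T (q3 \land q3): α-rule — add T q3, T q3.
                ○ open, literals {q3=1, q5=0}.
  branch 2 (add T (q6 \land q3)):
    T (q6 \land q3): α-rule — add T q6, T q3.
    ○ open, literals {q3=1, q6=1}.
1 branch closed, 6 open.
Each open branch fixes some atoms; the unmentioned ones are free. Counting distinct full assignments: branch {q1=0} (q2, q3, q4, q5, q6) contributes 32 new; branch {q2=1} (q1, q3, q4, q5, q6) contributes 16 new; branch {q1=0, q3=1} (q2, q4, q5, q6) contributes 0 new; branch {q1=1, q5=0} (q2, q3, q4, q6) contributes 8 new; branch {q3=1, q5=0} (q1, q2, q4, q6) contributes 0 new; branch {q3=1, q6=1} (q1, q2, q4, q5) contributes 2 new. Total: 58.

58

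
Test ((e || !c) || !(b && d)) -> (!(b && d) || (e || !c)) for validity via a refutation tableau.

Assume the negation and expand:
Initial set: {!(((e || !c) || !(b && d)) -> (!(b && d) || (e || !c)))}.
!(((e || !c) || !(b && d)) -> (!(b && d) || (e || !c))): α-rule — add ((e || !c) || !(b && d)), !(!(b && d) || (e || !c)).
!(!(b && d) || (e || !c)): α-rule — add !!(b && d), !(e || !c).
!!(b && d): α-rule — add b, d.
!(e || !c): α-rule — add !e, !!c.
((e || !c) || !(b && d)): β-rule — branch into (e || !c)  //  !(b && d).
  branch 1 (add (e || !c)):
    (e || !c): β-rule — branch into e  //  !c.
      branch 1.1 (add e):
        × closes — contains both e and !e.
      branch 1.2 (add !c):
        × closes — contains both c and !c.
  branch 2 (add !(b && d)):
    !(b && d): β-rule — branch into !b  //  !d.
      branch 2.1 (add !b):
        × closes — contains both b and !b.
      branch 2.2 (add !d):
        × closes — contains both d and !d.
All 4 branches close.
Every branch closed, so the negation is unsatisfiable and the formula is valid.

Valid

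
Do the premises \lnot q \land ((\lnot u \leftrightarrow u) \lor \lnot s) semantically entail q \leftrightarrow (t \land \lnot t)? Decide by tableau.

Yes

Initial set: {T (\lnot q \land ((\lnot u \leftrightarrow u) \lor \lnot s)); F (q \leftrightarrow (t \land \lnot t))}.
T (\lnot q \land ((\lnot u \leftrightarrow u) \lor \lnot s)): α-rule — add T \lnot q, T ((\lnot u \leftrightarrow u) \lor \lnot s).
F (q \leftrightarrow (t \land \lnot t)): β-rule — branch into T q, F (t \land \lnot t)  //  F q, T (t \land \lnot t).
  branch 1 (add T q, F (t \land \lnot t)):
    × closes — contains both q and \lnot q.
  branch 2 (add F q, T (t \land \lnot t)):
    T (t \land \lnot t): α-rule — add T t, T \lnot t.
    × closes — contains both t and \lnot t.
All 2 branches close.
Every branch closed, so the premises entail the conclusion.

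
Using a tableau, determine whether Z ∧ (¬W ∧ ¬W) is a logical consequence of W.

Initial set: {W; ¬(Z ∧ (¬W ∧ ¬W))}.
¬(Z ∧ (¬W ∧ ¬W)): β-rule — branch into ¬Z  //  ¬(¬W ∧ ¬W).
  branch 1 (add ¬Z):
    ○ open, literals {W=T, Z=F}.
  branch 2 (add ¬(¬W ∧ ¬W)):
    ¬(¬W ∧ ¬W): β-rule — branch into ¬¬W  //  ¬¬W.
      branch 2.1 (add ¬¬W):
        ○ open, literals {W=T}.
      branch 2.2 (add ¬¬W):
        ○ open, literals {W=T}.
0 branches closed, 3 open.
An open branch gives a countermodel: W=T, Z=F (unmentioned atoms arbitrary); the premises hold there but the conclusion fails.

No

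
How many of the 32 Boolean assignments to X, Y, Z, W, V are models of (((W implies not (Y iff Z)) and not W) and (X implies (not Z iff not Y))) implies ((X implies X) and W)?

20

Initial set: {T ((((W implies not (Y iff Z)) and not W) and (X implies (not Z iff not Y))) implies ((X implies X) and W))}.
T ((((W implies not (Y iff Z)) and not W) and (X implies (not Z iff not Y))) implies ((X implies X) and W)): β-rule — branch into F (((W implies not (Y iff Z)) and not W) and (X implies (not Z iff not Y)))  //  T ((X implies X) and W).
  branch 1 (add F (((W implies not (Y iff Z)) and not W) and (X implies (not Z iff not Y)))):
    F (((W implies not (Y iff Z)) and not W) and (X implies (not Z iff not Y))): β-rule — branch into F ((W implies not (Y iff Z)) and not W)  //  F (X implies (not Z iff not Y)).
      branch 1.1 (add F ((W implies not (Y iff Z)) and not W)):
        F ((W implies not (Y iff Z)) and not W): β-rule — branch into F (W implies not (Y iff Z))  //  F not W.
          branch 1.1.1 (add F (W implies not (Y iff Z))):
            F (W implies not (Y iff Z)): α-rule — add T W, F not (Y iff Z).
            F not (Y iff Z): β-rule — branch into T Y, T Z  //  F Y, F Z.
              branch 1.1.1.1 (add T Y, T Z):
                ○ open, literals {W=T, Y=T, Z=T}.
              branch 1.1.1.2 (add F Y, F Z):
                ○ open, literals {W=T, Y=F, Z=F}.
          branch 1.1.2 (add F not W):
            ○ open, literals {W=T}.
      branch 1.2 (add F (X implies (not Z iff not Y))):
        F (X implies (not Z iff not Y)): α-rule — add T X, F (not Z iff not Y).
        F (not Z iff not Y): β-rule — branch into T not Z, F not Y  //  F not Z, T not Y.
          branch 1.2.1 (add T not Z, F not Y):
            ○ open, literals {X=T, Y=T, Z=F}.
          branch 1.2.2 (add F not Z, T not Y):
            ○ open, literals {X=T, Y=F, Z=T}.
  branch 2 (add T ((X implies X) and W)):
    T ((X implies X) and W): α-rule — add T (X implies X), T W.
    T (X implies X): β-rule — branch into F X  //  T X.
      branch 2.1 (add F X):
        ○ open, literals {W=T, X=F}.
      branch 2.2 (add T X):
        ○ open, literals {W=T, X=T}.
0 branches closed, 7 open.
Each open branch fixes some atoms; the unmentioned ones are free. Counting distinct full assignments: branch {W=T, Y=T, Z=T} (X, V) contributes 4 new; branch {W=T, Y=F, Z=F} (X, V) contributes 4 new; branch {W=T} (X, Y, Z, V) contributes 8 new; branch {X=T, Y=T, Z=F} (W, V) contributes 2 new; branch {X=T, Y=F, Z=T} (W, V) contributes 2 new; branch {W=T, X=F} (Y, Z, V) contributes 0 new; branch {W=T, X=T} (Y, Z, V) contributes 0 new. Total: 20.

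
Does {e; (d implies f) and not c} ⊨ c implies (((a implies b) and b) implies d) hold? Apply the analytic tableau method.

Yes

Initial set: {e; ((d implies f) and not c); not (c implies (((a implies b) and b) implies d))}.
((d implies f) and not c): α-rule — add (d implies f), not c.
not (c implies (((a implies b) and b) implies d)): α-rule — add c, not (((a implies b) and b) implies d).
× closes — contains both c and not c.
All 1 branch closes.
Every branch closed, so the premises entail the conclusion.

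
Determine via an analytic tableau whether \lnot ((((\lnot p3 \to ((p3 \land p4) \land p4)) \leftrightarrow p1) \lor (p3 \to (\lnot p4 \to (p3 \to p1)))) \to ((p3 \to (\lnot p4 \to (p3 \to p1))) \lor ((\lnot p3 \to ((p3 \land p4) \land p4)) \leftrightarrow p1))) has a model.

Initial set: {\lnot ((((\lnot p3 \to ((p3 \land p4) \land p4)) \leftrightarrow p1) \lor (p3 \to (\lnot p4 \to (p3 \to p1)))) \to ((p3 \to (\lnot p4 \to (p3 \to p1))) \lor ((\lnot p3 \to ((p3 \land p4) \land p4)) \leftrightarrow p1)))}.
\lnot ((((\lnot p3 \to ((p3 \land p4) \land p4)) \leftrightarrow p1) \lor (p3 \to (\lnot p4 \to (p3 \to p1)))) \to ((p3 \to (\lnot p4 \to (p3 \to p1))) \lor ((\lnot p3 \to ((p3 \land p4) \land p4)) \leftrightarrow p1))): α-rule — add (((\lnot p3 \to ((p3 \land p4) \land p4)) \leftrightarrow p1) \lor (p3 \to (\lnot p4 \to (p3 \to p1)))), \lnot ((p3 \to (\lnot p4 \to (p3 \to p1))) \lor ((\lnot p3 \to ((p3 \land p4) \land p4)) \leftrightarrow p1)).
\lnot ((p3 \to (\lnot p4 \to (p3 \to p1))) \lor ((\lnot p3 \to ((p3 \land p4) \land p4)) \leftrightarrow p1)): α-rule — add \lnot (p3 \to (\lnot p4 \to (p3 \to p1))), \lnot ((\lnot p3 \to ((p3 \land p4) \land p4)) \leftrightarrow p1).
\lnot (p3 \to (\lnot p4 \to (p3 \to p1))): α-rule — add p3, \lnot (\lnot p4 \to (p3 \to p1)).
\lnot (\lnot p4 \to (p3 \to p1)): α-rule — add \lnot p4, \lnot (p3 \to p1).
\lnot (p3 \to p1): α-rule — add p3, \lnot p1.
(((\lnot p3 \to ((p3 \land p4) \land p4)) \leftrightarrow p1) \lor (p3 \to (\lnot p4 \to (p3 \to p1)))): β-rule — branch into ((\lnot p3 \to ((p3 \land p4) \land p4)) \leftrightarrow p1)  //  (p3 \to (\lnot p4 \to (p3 \to p1))).
  branch 1 (add ((\lnot p3 \to ((p3 \land p4) \land p4)) \leftrightarrow p1)):
    \lnot ((\lnot p3 \to ((p3 \land p4) \land p4)) \leftrightarrow p1): β-rule — branch into (\lnot p3 \to ((p3 \land p4) \land p4)), \lnot p1  //  \lnot (\lnot p3 \to ((p3 \land p4) \land p4)), p1.
      branch 1.1 (add (\lnot p3 \to ((p3 \land p4) \land p4)), \lnot p1):
        ((\lnot p3 \to ((p3 \land p4) \land p4)) \leftrightarrow p1): β-rule — branch into (\lnot p3 \to ((p3 \land p4) \land p4)), p1  //  \lnot (\lnot p3 \to ((p3 \land p4) \land p4)), \lnot p1.
          branch 1.1.1 (add (\lnot p3 \to ((p3 \land p4) \land p4)), p1):
            × closes — contains both p1 and \lnot p1.
          branch 1.1.2 (add \lnot (\lnot p3 \to ((p3 \land p4) \land p4)), \lnot p1):
            \lnot (\lnot p3 \to ((p3 \land p4) \land p4)): α-rule — add \lnot p3, \lnot ((p3 \land p4) \land p4).
            × closes — contains both p3 and \lnot p3.
      branch 1.2 (add \lnot (\lnot p3 \to ((p3 \land p4) \land p4)), p1):
        × closes — contains both p1 and \lnot p1.
  branch 2 (add (p3 \to (\lnot p4 \to (p3 \to p1)))):
    \lnot ((\lnot p3 \to ((p3 \land p4) \land p4)) \leftrightarrow p1): β-rule — branch into (\lnot p3 \to ((p3 \land p4) \land p4)), \lnot p1  //  \lnot (\lnot p3 \to ((p3 \land p4) \land p4)), p1.
      branch 2.1 (add (\lnot p3 \to ((p3 \land p4) \land p4)), \lnot p1):
        (p3 \to (\lnot p4 \to (p3 \to p1))): β-rule — branch into \lnot p3  //  (\lnot p4 \to (p3 \to p1)).
          branch 2.1.1 (add \lnot p3):
            × closes — contains both p3 and \lnot p3.
          branch 2.1.2 (add (\lnot p4 \to (p3 \to p1))):
            (\lnot p3 \to ((p3 \land p4) \land p4)): β-rule — branch into \lnot \lnot p3  //  ((p3 \land p4) \land p4).
              branch 2.1.2.1 (add \lnot \lnot p3):
                (\lnot p4 \to (p3 \to p1)): β-rule — branch into \lnot \lnot p4  //  (p3 \to p1).
                  branch 2.1.2.1.1 (add \lnot \lnot p4):
                    × closes — contains both p4 and \lnot p4.
                  branch 2.1.2.1.2 (add (p3 \to p1)):
                    (p3 \to p1): β-rule — branch into \lnot p3  //  p1.
                      branch 2.1.2.1.2.1 (add \lnot p3):
                        × closes — contains both p3 and \lnot p3.
                      branch 2.1.2.1.2.2 (add p1):
                        × closes — contains both p1 and \lnot p1.
              branch 2.1.2.2 (add ((p3 \land p4) \land p4)):
                ((p3 \land p4) \land p4): α-rule — add (p3 \land p4), p4.
                × closes — contains both p4 and \lnot p4.
      branch 2.2 (add \lnot (\lnot p3 \to ((p3 \land p4) \land p4)), p1):
        × closes — contains both p1 and \lnot p1.
All 9 branches close.
Every branch closed; the formula is unsatisfiable.

Unsatisfiable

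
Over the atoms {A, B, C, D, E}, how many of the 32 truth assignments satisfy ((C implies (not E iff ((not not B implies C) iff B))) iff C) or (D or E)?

Initial set: {(((C implies (not E iff ((not not B implies C) iff B))) iff C) or (D or E))}.
(((C implies (not E iff ((not not B implies C) iff B))) iff C) or (D or E)): β-rule — branch into ((C implies (not E iff ((not not B implies C) iff B))) iff C)  //  (D or E).
  branch 1 (add ((C implies (not E iff ((not not B implies C) iff B))) iff C)):
    ((C implies (not E iff ((not not B implies C) iff B))) iff C): β-rule — branch into (C implies (not E iff ((not not B implies C) iff B))), C  //  not (C implies (not E iff ((not not B implies C) iff B))), not C.
      branch 1.1 (add (C implies (not E iff ((not not B implies C) iff B))), C):
        (C implies (not E iff ((not not B implies C) iff B))): β-rule — branch into not C  //  (not E iff ((not not B implies C) iff B)).
          branch 1.1.1 (add not C):
            × closes — contains both C and not C.
          branch 1.1.2 (add (not E iff ((not not B implies C) iff B))):
            (not E iff ((not not B implies C) iff B)): β-rule — branch into not E, ((not not B implies C) iff B)  //  not not E, not ((not not B implies C) iff B).
              branch 1.1.2.1 (add not E, ((not not B implies C) iff B)):
                ((not not B implies C) iff B): β-rule — branch into (not not B implies C), B  //  not (not not B implies C), not B.
                  branch 1.1.2.1.1 (add (not not B implies C), B):
                    (not not B implies C): β-rule — branch into not not not B  //  C.
                      branch 1.1.2.1.1.1 (add not not not B):
                        not not not B: drop double negation, giving not B.
                        × closes — contains both B and not B.
                      branch 1.1.2.1.1.2 (add C):
                        ○ open, literals {B=1, C=1, E=0}.
                  branch 1.1.2.1.2 (add not (not not B implies C), not B):
                    not (not not B implies C): α-rule — add not not B, not C.
                    × closes — contains both C and not C.
              branch 1.1.2.2 (add not not E, not ((not not B implies C) iff B)):
                not ((not not B implies C) iff B): β-rule — branch into (not not B implies C), not B  //  not (not not B implies C), B.
                  branch 1.1.2.2.1 (add (not not B implies C), not B):
                    (not not B implies C): β-rule — branch into not not not B  //  C.
                      branch 1.1.2.2.1.1 (add not not not B):
                        not not not B: drop double negation, giving not B.
                        ○ open, literals {B=0, C=1, E=1}.
                      branch 1.1.2.2.1.2 (add C):
                        ○ open, literals {B=0, C=1, E=1}.
                  branch 1.1.2.2.2 (add not (not not B implies C), B):
                    not (not not B implies C): α-rule — add not not B, not C.
                    × closes — contains both C and not C.
      branch 1.2 (add not (C implies (not E iff ((not not B implies C) iff B))), not C):
        not (C implies (not E iff ((not not B implies C) iff B))): α-rule — add C, not (not E iff ((not not B implies C) iff B)).
        × closes — contains both C and not C.
  branch 2 (add (D or E)):
    (D or E): β-rule — branch into D  //  E.
      branch 2.1 (add D):
        ○ open, literals {D=1}.
      branch 2.2 (add E):
        ○ open, literals {E=1}.
5 branches closed, 5 open.
Each open branch fixes some atoms; the unmentioned ones are free. Counting distinct full assignments: branch {B=1, C=1, E=0} (A, D) contributes 4 new; branch {B=0, C=1, E=1} (A, D) contributes 4 new; branch {B=0, C=1, E=1} (A, D) contributes 0 new; branch {D=1} (A, B, C, E) contributes 12 new; branch {E=1} (A, B, C, D) contributes 6 new. Total: 26.

26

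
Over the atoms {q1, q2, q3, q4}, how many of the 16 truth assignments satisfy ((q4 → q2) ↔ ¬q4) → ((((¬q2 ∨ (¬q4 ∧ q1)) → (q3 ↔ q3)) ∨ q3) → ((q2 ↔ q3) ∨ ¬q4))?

14

Initial set: {(((q4 → q2) ↔ ¬q4) → ((((¬q2 ∨ (¬q4 ∧ q1)) → (q3 ↔ q3)) ∨ q3) → ((q2 ↔ q3) ∨ ¬q4)))}.
(((q4 → q2) ↔ ¬q4) → ((((¬q2 ∨ (¬q4 ∧ q1)) → (q3 ↔ q3)) ∨ q3) → ((q2 ↔ q3) ∨ ¬q4))): β-rule — branch into ¬((q4 → q2) ↔ ¬q4)  //  ((((¬q2 ∨ (¬q4 ∧ q1)) → (q3 ↔ q3)) ∨ q3) → ((q2 ↔ q3) ∨ ¬q4)).
  branch 1 (add ¬((q4 → q2) ↔ ¬q4)):
    ¬((q4 → q2) ↔ ¬q4): β-rule — branch into (q4 → q2), ¬¬q4  //  ¬(q4 → q2), ¬q4.
      branch 1.1 (add (q4 → q2), ¬¬q4):
        (q4 → q2): β-rule — branch into ¬q4  //  q2.
          branch 1.1.1 (add ¬q4):
            × closes — contains both q4 and ¬q4.
          branch 1.1.2 (add q2):
            ○ open, literals {q2=true, q4=true}.
      branch 1.2 (add ¬(q4 → q2), ¬q4):
        ¬(q4 → q2): α-rule — add q4, ¬q2.
        × closes — contains both q4 and ¬q4.
  branch 2 (add ((((¬q2 ∨ (¬q4 ∧ q1)) → (q3 ↔ q3)) ∨ q3) → ((q2 ↔ q3) ∨ ¬q4))):
    ((((¬q2 ∨ (¬q4 ∧ q1)) → (q3 ↔ q3)) ∨ q3) → ((q2 ↔ q3) ∨ ¬q4)): β-rule — branch into ¬(((¬q2 ∨ (¬q4 ∧ q1)) → (q3 ↔ q3)) ∨ q3)  //  ((q2 ↔ q3) ∨ ¬q4).
      branch 2.1 (add ¬(((¬q2 ∨ (¬q4 ∧ q1)) → (q3 ↔ q3)) ∨ q3)):
        ¬(((¬q2 ∨ (¬q4 ∧ q1)) → (q3 ↔ q3)) ∨ q3): α-rule — add ¬((¬q2 ∨ (¬q4 ∧ q1)) → (q3 ↔ q3)), ¬q3.
        ¬((¬q2 ∨ (¬q4 ∧ q1)) → (q3 ↔ q3)): α-rule — add (¬q2 ∨ (¬q4 ∧ q1)), ¬(q3 ↔ q3).
        (¬q2 ∨ (¬q4 ∧ q1)): β-rule — branch into ¬q2  //  (¬q4 ∧ q1).
          branch 2.1.1 (add ¬q2):
            ¬(q3 ↔ q3): β-rule — branch into q3, ¬q3  //  ¬q3, q3.
              branch 2.1.1.1 (add q3, ¬q3):
                × closes — contains both q3 and ¬q3.
              branch 2.1.1.2 (add ¬q3, q3):
                × closes — contains both q3 and ¬q3.
          branch 2.1.2 (add (¬q4 ∧ q1)):
            (¬q4 ∧ q1): α-rule — add ¬q4, q1.
            ¬(q3 ↔ q3): β-rule — branch into q3, ¬q3  //  ¬q3, q3.
              branch 2.1.2.1 (add q3, ¬q3):
                × closes — contains both q3 and ¬q3.
              branch 2.1.2.2 (add ¬q3, q3):
                × closes — contains both q3 and ¬q3.
      branch 2.2 (add ((q2 ↔ q3) ∨ ¬q4)):
        ((q2 ↔ q3) ∨ ¬q4): β-rule — branch into (q2 ↔ q3)  //  ¬q4.
          branch 2.2.1 (add (q2 ↔ q3)):
            (q2 ↔ q3): β-rule — branch into q2, q3  //  ¬q2, ¬q3.
              branch 2.2.1.1 (add q2, q3):
                ○ open, literals {q2=true, q3=true}.
              branch 2.2.1.2 (add ¬q2, ¬q3):
                ○ open, literals {q2=false, q3=false}.
          branch 2.2.2 (add ¬q4):
            ○ open, literals {q4=false}.
6 branches closed, 4 open.
Each open branch fixes some atoms; the unmentioned ones are free. Counting distinct full assignments: branch {q2=true, q4=true} (q1, q3) contributes 4 new; branch {q2=true, q3=true} (q1, q4) contributes 2 new; branch {q2=false, q3=false} (q1, q4) contributes 4 new; branch {q4=false} (q1, q2, q3) contributes 4 new. Total: 14.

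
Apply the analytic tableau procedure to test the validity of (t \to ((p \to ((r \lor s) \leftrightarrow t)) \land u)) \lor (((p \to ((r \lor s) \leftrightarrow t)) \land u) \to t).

Assume the negation and expand:
Initial set: {\lnot ((t \to ((p \to ((r \lor s) \leftrightarrow t)) \land u)) \lor (((p \to ((r \lor s) \leftrightarrow t)) \land u) \to t))}.
\lnot ((t \to ((p \to ((r \lor s) \leftrightarrow t)) \land u)) \lor (((p \to ((r \lor s) \leftrightarrow t)) \land u) \to t)): α-rule — add \lnot (t \to ((p \to ((r \lor s) \leftrightarrow t)) \land u)), \lnot (((p \to ((r \lor s) \leftrightarrow t)) \land u) \to t).
\lnot (t \to ((p \to ((r \lor s) \leftrightarrow t)) \land u)): α-rule — add t, \lnot ((p \to ((r \lor s) \leftrightarrow t)) \land u).
\lnot (((p \to ((r \lor s) \leftrightarrow t)) \land u) \to t): α-rule — add ((p \to ((r \lor s) \leftrightarrow t)) \land u), \lnot t.
× closes — contains both t and \lnot t.
All 1 branch closes.
Every branch closed, so the negation is unsatisfiable and the formula is valid.

Valid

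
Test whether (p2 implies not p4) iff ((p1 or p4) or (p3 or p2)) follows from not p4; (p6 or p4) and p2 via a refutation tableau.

Yes

Initial set: {T not p4; T ((p6 or p4) and p2); F ((p2 implies not p4) iff ((p1 or p4) or (p3 or p2)))}.
T ((p6 or p4) and p2): α-rule — add T (p6 or p4), T p2.
F ((p2 implies not p4) iff ((p1 or p4) or (p3 or p2))): β-rule — branch into T (p2 implies not p4), F ((p1 or p4) or (p3 or p2))  //  F (p2 implies not p4), T ((p1 or p4) or (p3 or p2)).
  branch 1 (add T (p2 implies not p4), F ((p1 or p4) or (p3 or p2))):
    F ((p1 or p4) or (p3 or p2)): α-rule — add F (p1 or p4), F (p3 or p2).
    F (p1 or p4): α-rule — add F p1, F p4.
    F (p3 or p2): α-rule — add F p3, F p2.
    × closes — contains both p2 and not p2.
  branch 2 (add F (p2 implies not p4), T ((p1 or p4) or (p3 or p2))):
    F (p2 implies not p4): α-rule — add T p2, F not p4.
    × closes — contains both p4 and not p4.
All 2 branches close.
Every branch closed, so the premises entail the conclusion.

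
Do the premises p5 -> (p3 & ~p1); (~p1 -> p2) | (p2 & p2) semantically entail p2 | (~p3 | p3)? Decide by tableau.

Yes

Initial set: {(p5 -> (p3 & ~p1)); ((~p1 -> p2) | (p2 & p2)); ~(p2 | (~p3 | p3))}.
~(p2 | (~p3 | p3)): α-rule — add ~p2, ~(~p3 | p3).
~(~p3 | p3): α-rule — add ~~p3, ~p3.
× closes — contains both p3 and ~p3.
All 1 branch closes.
Every branch closed, so the premises entail the conclusion.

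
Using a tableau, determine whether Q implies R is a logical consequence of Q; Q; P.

No

Initial set: {T Q; T Q; T P; F (Q implies R)}.
F (Q implies R): α-rule — add T Q, F R.
○ open, literals {P=true, Q=true, R=false}.
0 branches closed, 1 open.
An open branch gives a countermodel: P=true, Q=true, R=false (unmentioned atoms arbitrary); the premises hold there but the conclusion fails.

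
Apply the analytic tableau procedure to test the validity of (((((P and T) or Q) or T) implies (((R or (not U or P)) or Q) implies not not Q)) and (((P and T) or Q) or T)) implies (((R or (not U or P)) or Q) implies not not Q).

Valid

Assume the negation and expand:
Initial set: {not ((((((P and T) or Q) or T) implies (((R or (not U or P)) or Q) implies not not Q)) and (((P and T) or Q) or T)) implies (((R or (not U or P)) or Q) implies not not Q))}.
not ((((((P and T) or Q) or T) implies (((R or (not U or P)) or Q) implies not not Q)) and (((P and T) or Q) or T)) implies (((R or (not U or P)) or Q) implies not not Q)): α-rule — add (((((P and T) or Q) or T) implies (((R or (not U or P)) or Q) implies not not Q)) and (((P and T) or Q) or T)), not (((R or (not U or P)) or Q) implies not not Q).
(((((P and T) or Q) or T) implies (((R or (not U or P)) or Q) implies not not Q)) and (((P and T) or Q) or T)): α-rule — add ((((P and T) or Q) or T) implies (((R or (not U or P)) or Q) implies not not Q)), (((P and T) or Q) or T).
not (((R or (not U or P)) or Q) implies not not Q): α-rule — add ((R or (not U or P)) or Q), not not not Q.
not not not Q: drop double negation, giving not Q.
((((P and T) or Q) or T) implies (((R or (not U or P)) or Q) implies not not Q)): β-rule — branch into not (((P and T) or Q) or T)  //  (((R or (not U or P)) or Q) implies not not Q).
  branch 1 (add not (((P and T) or Q) or T)):
    not (((P and T) or Q) or T): α-rule — add not ((P and T) or Q), not T.
    not ((P and T) or Q): α-rule — add not (P and T), not Q.
    (((P and T) or Q) or T): β-rule — branch into ((P and T) or Q)  //  T.
      branch 1.1 (add ((P and T) or Q)):
        ((R or (not U or P)) or Q): β-rule — branch into (R or (not U or P))  //  Q.
          branch 1.1.1 (add (R or (not U or P))):
            not (P and T): β-rule — branch into not P  //  not T.
              branch 1.1.1.1 (add not P):
                ((P and T) or Q): β-rule — branch into (P and T)  //  Q.
                  branch 1.1.1.1.1 (add (P and T)):
                    (P and T): α-rule — add P, T.
                    × closes — contains both P and not P.
                  branch 1.1.1.1.2 (add Q):
                    × closes — contains both Q and not Q.
              branch 1.1.1.2 (add not T):
                ((P and T) or Q): β-rule — branch into (P and T)  //  Q.
                  branch 1.1.1.2.1 (add (P and T)):
                    (P and T): α-rule — add P, T.
                    × closes — contains both T and not T.
                  branch 1.1.1.2.2 (add Q):
                    × closes — contains both Q and not Q.
          branch 1.1.2 (add Q):
            × closes — contains both Q and not Q.
      branch 1.2 (add T):
        × closes — contains both T and not T.
  branch 2 (add (((R or (not U or P)) or Q) implies not not Q)):
    (((P and T) or Q) or T): β-rule — branch into ((P and T) or Q)  //  T.
      branch 2.1 (add ((P and T) or Q)):
        ((R or (not U or P)) or Q): β-rule — branch into (R or (not U or P))  //  Q.
          branch 2.1.1 (add (R or (not U or P))):
            (((R or (not U or P)) or Q) implies not not Q): β-rule — branch into not ((R or (not U or P)) or Q)  //  not not Q.
              branch 2.1.1.1 (add not ((R or (not U or P)) or Q)):
                not ((R or (not U or P)) or Q): α-rule — add not (R or (not U or P)), not Q.
                not (R or (not U or P)): α-rule — add not R, not (not U or P).
                not (not U or P): α-rule — add not not U, not P.
                ((P and T) or Q): β-rule — branch into (P and T)  //  Q.
                  branch 2.1.1.1.1 (add (P and T)):
                    (P and T): α-rule — add P, T.
                    × closes — contains both P and not P.
                  branch 2.1.1.1.2 (add Q):
                    × closes — contains both Q and not Q.
              branch 2.1.1.2 (add not not Q):
                not not Q: drop double negation, giving Q.
                × closes — contains both Q and not Q.
          branch 2.1.2 (add Q):
            × closes — contains both Q and not Q.
      branch 2.2 (add T):
        ((R or (not U or P)) or Q): β-rule — branch into (R or (not U or P))  //  Q.
          branch 2.2.1 (add (R or (not U or P))):
            (((R or (not U or P)) or Q) implies not not Q): β-rule — branch into not ((R or (not U or P)) or Q)  //  not not Q.
              branch 2.2.1.1 (add not ((R or (not U or P)) or Q)):
                not ((R or (not U or P)) or Q): α-rule — add not (R or (not U or P)), not Q.
                not (R or (not U or P)): α-rule — add not R, not (not U or P).
                not (not U or P): α-rule — add not not U, not P.
                (R or (not U or P)): β-rule — branch into R  //  (not U or P).
                  branch 2.2.1.1.1 (add R):
                    × closes — contains both R and not R.
                  branch 2.2.1.1.2 (add (not U or P)):
                    (not U or P): β-rule — branch into not U  //  P.
                      branch 2.2.1.1.2.1 (add not U):
                        × closes — contains both U and not U.
                      branch 2.2.1.1.2.2 (add P):
                        × closes — contains both P and not P.
              branch 2.2.1.2 (add not not Q):
                not not Q: drop double negation, giving Q.
                × closes — contains both Q and not Q.
          branch 2.2.2 (add Q):
            × closes — contains both Q and not Q.
All 15 branches close.
Every branch closed, so the negation is unsatisfiable and the formula is valid.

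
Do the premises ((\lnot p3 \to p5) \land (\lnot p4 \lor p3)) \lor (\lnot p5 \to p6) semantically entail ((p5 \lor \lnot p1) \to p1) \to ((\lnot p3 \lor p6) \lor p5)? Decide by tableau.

No

Initial set: {(((\lnot p3 \to p5) \land (\lnot p4 \lor p3)) \lor (\lnot p5 \to p6)); \lnot (((p5 \lor \lnot p1) \to p1) \to ((\lnot p3 \lor p6) \lor p5))}.
\lnot (((p5 \lor \lnot p1) \to p1) \to ((\lnot p3 \lor p6) \lor p5)): α-rule — add ((p5 \lor \lnot p1) \to p1), \lnot ((\lnot p3 \lor p6) \lor p5).
\lnot ((\lnot p3 \lor p6) \lor p5): α-rule — add \lnot (\lnot p3 \lor p6), \lnot p5.
\lnot (\lnot p3 \lor p6): α-rule — add \lnot \lnot p3, \lnot p6.
(((\lnot p3 \to p5) \land (\lnot p4 \lor p3)) \lor (\lnot p5 \to p6)): β-rule — branch into ((\lnot p3 \to p5) \land (\lnot p4 \lor p3))  //  (\lnot p5 \to p6).
  branch 1 (add ((\lnot p3 \to p5) \land (\lnot p4 \lor p3))):
    ((\lnot p3 \to p5) \land (\lnot p4 \lor p3)): α-rule — add (\lnot p3 \to p5), (\lnot p4 \lor p3).
    ((p5 \lor \lnot p1) \to p1): β-rule — branch into \lnot (p5 \lor \lnot p1)  //  p1.
      branch 1.1 (add \lnot (p5 \lor \lnot p1)):
        \lnot (p5 \lor \lnot p1): α-rule — add \lnot p5, \lnot \lnot p1.
        (\lnot p3 \to p5): β-rule — branch into \lnot \lnot p3  //  p5.
          branch 1.1.1 (add \lnot \lnot p3):
            (\lnot p4 \lor p3): β-rule — branch into \lnot p4  //  p3.
              branch 1.1.1.1 (add \lnot p4):
                ○ open, literals {p1=T, p3=T, p4=F, p5=F, p6=F}.
              branch 1.1.1.2 (add p3):
                ○ open, literals {p1=T, p3=T, p5=F, p6=F}.
          branch 1.1.2 (add p5):
            × closes — contains both p5 and \lnot p5.
      branch 1.2 (add p1):
        (\lnot p3 \to p5): β-rule — branch into \lnot \lnot p3  //  p5.
          branch 1.2.1 (add \lnot \lnot p3):
            (\lnot p4 \lor p3): β-rule — branch into \lnot p4  //  p3.
              branch 1.2.1.1 (add \lnot p4):
                ○ open, literals {p1=T, p3=T, p4=F, p5=F, p6=F}.
              branch 1.2.1.2 (add p3):
                ○ open, literals {p1=T, p3=T, p5=F, p6=F}.
          branch 1.2.2 (add p5):
            × closes — contains both p5 and \lnot p5.
  branch 2 (add (\lnot p5 \to p6)):
    ((p5 \lor \lnot p1) \to p1): β-rule — branch into \lnot (p5 \lor \lnot p1)  //  p1.
      branch 2.1 (add \lnot (p5 \lor \lnot p1)):
        \lnot (p5 \lor \lnot p1): α-rule — add \lnot p5, \lnot \lnot p1.
        (\lnot p5 \to p6): β-rule — branch into \lnot \lnot p5  //  p6.
          branch 2.1.1 (add \lnot \lnot p5):
            × closes — contains both p5 and \lnot p5.
          branch 2.1.2 (add p6):
            × closes — contains both p6 and \lnot p6.
      branch 2.2 (add p1):
        (\lnot p5 \to p6): β-rule — branch into \lnot \lnot p5  //  p6.
          branch 2.2.1 (add \lnot \lnot p5):
            × closes — contains both p5 and \lnot p5.
          branch 2.2.2 (add p6):
            × closes — contains both p6 and \lnot p6.
6 branches closed, 4 open.
An open branch gives a countermodel: p1=T, p3=T, p4=F, p5=F, p6=F (unmentioned atoms arbitrary); the premises hold there but the conclusion fails.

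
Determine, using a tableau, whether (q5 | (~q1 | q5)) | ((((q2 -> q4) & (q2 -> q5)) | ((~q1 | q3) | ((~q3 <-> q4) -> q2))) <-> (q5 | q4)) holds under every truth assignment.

Not valid

Assume the negation and expand:
Initial set: {~((q5 | (~q1 | q5)) | ((((q2 -> q4) & (q2 -> q5)) | ((~q1 | q3) | ((~q3 <-> q4) -> q2))) <-> (q5 | q4)))}.
~((q5 | (~q1 | q5)) | ((((q2 -> q4) & (q2 -> q5)) | ((~q1 | q3) | ((~q3 <-> q4) -> q2))) <-> (q5 | q4))): α-rule — add ~(q5 | (~q1 | q5)), ~((((q2 -> q4) & (q2 -> q5)) | ((~q1 | q3) | ((~q3 <-> q4) -> q2))) <-> (q5 | q4)).
~(q5 | (~q1 | q5)): α-rule — add ~q5, ~(~q1 | q5).
~(~q1 | q5): α-rule — add ~~q1, ~q5.
~((((q2 -> q4) & (q2 -> q5)) | ((~q1 | q3) | ((~q3 <-> q4) -> q2))) <-> (q5 | q4)): β-rule — branch into (((q2 -> q4) & (q2 -> q5)) | ((~q1 | q3) | ((~q3 <-> q4) -> q2))), ~(q5 | q4)  //  ~(((q2 -> q4) & (q2 -> q5)) | ((~q1 | q3) | ((~q3 <-> q4) -> q2))), (q5 | q4).
  branch 1 (add (((q2 -> q4) & (q2 -> q5)) | ((~q1 | q3) | ((~q3 <-> q4) -> q2))), ~(q5 | q4)):
    ~(q5 | q4): α-rule — add ~q5, ~q4.
    (((q2 -> q4) & (q2 -> q5)) | ((~q1 | q3) | ((~q3 <-> q4) -> q2))): β-rule — branch into ((q2 -> q4) & (q2 -> q5))  //  ((~q1 | q3) | ((~q3 <-> q4) -> q2)).
      branch 1.1 (add ((q2 -> q4) & (q2 -> q5))):
        ((q2 -> q4) & (q2 -> q5)): α-rule — add (q2 -> q4), (q2 -> q5).
        (q2 -> q4): β-rule — branch into ~q2  //  q4.
          branch 1.1.1 (add ~q2):
            (q2 -> q5): β-rule — branch into ~q2  //  q5.
              branch 1.1.1.1 (add ~q2):
                ○ open, literals {q1=T, q2=F, q4=F, q5=F}.
              branch 1.1.1.2 (add q5):
                × closes — contains both q5 and ~q5.
          branch 1.1.2 (add q4):
            × closes — contains both q4 and ~q4.
      branch 1.2 (add ((~q1 | q3) | ((~q3 <-> q4) -> q2))):
        ((~q1 | q3) | ((~q3 <-> q4) -> q2)): β-rule — branch into (~q1 | q3)  //  ((~q3 <-> q4) -> q2).
          branch 1.2.1 (add (~q1 | q3)):
            (~q1 | q3): β-rule — branch into ~q1  //  q3.
              branch 1.2.1.1 (add ~q1):
                × closes — contains both q1 and ~q1.
              branch 1.2.1.2 (add q3):
                ○ open, literals {q1=T, q3=T, q4=F, q5=F}.
          branch 1.2.2 (add ((~q3 <-> q4) -> q2)):
            ((~q3 <-> q4) -> q2): β-rule — branch into ~(~q3 <-> q4)  //  q2.
              branch 1.2.2.1 (add ~(~q3 <-> q4)):
                ~(~q3 <-> q4): β-rule — branch into ~q3, ~q4  //  ~~q3, q4.
                  branch 1.2.2.1.1 (add ~q3, ~q4):
                    ○ open, literals {q1=T, q3=F, q4=F, q5=F}.
                  branch 1.2.2.1.2 (add ~~q3, q4):
                    × closes — contains both q4 and ~q4.
              branch 1.2.2.2 (add q2):
                ○ open, literals {q1=T, q2=T, q4=F, q5=F}.
  branch 2 (add ~(((q2 -> q4) & (q2 -> q5)) | ((~q1 | q3) | ((~q3 <-> q4) -> q2))), (q5 | q4)):
    ~(((q2 -> q4) & (q2 -> q5)) | ((~q1 | q3) | ((~q3 <-> q4) -> q2))): α-rule — add ~((q2 -> q4) & (q2 -> q5)), ~((~q1 | q3) | ((~q3 <-> q4) -> q2)).
    ~((~q1 | q3) | ((~q3 <-> q4) -> q2)): α-rule — add ~(~q1 | q3), ~((~q3 <-> q4) -> q2).
    ~(~q1 | q3): α-rule — add ~~q1, ~q3.
    ~((~q3 <-> q4) -> q2): α-rule — add (~q3 <-> q4), ~q2.
    (q5 | q4): β-rule — branch into q5  //  q4.
      branch 2.1 (add q5):
        × closes — contains both q5 and ~q5.
      branch 2.2 (add q4):
        ~((q2 -> q4) & (q2 -> q5)): β-rule — branch into ~(q2 -> q4)  //  ~(q2 -> q5).
          branch 2.2.1 (add ~(q2 -> q4)):
            ~(q2 -> q4): α-rule — add q2, ~q4.
            × closes — contains both q2 and ~q2.
          branch 2.2.2 (add ~(q2 -> q5)):
            ~(q2 -> q5): α-rule — add q2, ~q5.
            × closes — contains both q2 and ~q2.
7 branches closed, 4 open.
An open branch gives a countermodel: q1=T, q2=F, q4=F, q5=F (unmentioned atoms arbitrary); under it the original formula is false.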